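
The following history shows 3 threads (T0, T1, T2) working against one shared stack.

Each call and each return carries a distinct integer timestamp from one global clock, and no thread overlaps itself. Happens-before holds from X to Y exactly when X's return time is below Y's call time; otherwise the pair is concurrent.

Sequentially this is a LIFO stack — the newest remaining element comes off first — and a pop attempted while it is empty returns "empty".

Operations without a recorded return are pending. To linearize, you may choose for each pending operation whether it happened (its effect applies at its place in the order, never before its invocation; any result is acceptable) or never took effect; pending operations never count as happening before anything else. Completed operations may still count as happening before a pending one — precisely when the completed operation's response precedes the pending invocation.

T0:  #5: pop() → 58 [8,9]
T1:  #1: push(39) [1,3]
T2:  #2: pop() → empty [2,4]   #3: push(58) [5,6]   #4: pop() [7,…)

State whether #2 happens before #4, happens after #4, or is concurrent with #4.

before

#2 spans [2,4], #4 spans [7,…)
resp(#2)=4 < inv(#4)=7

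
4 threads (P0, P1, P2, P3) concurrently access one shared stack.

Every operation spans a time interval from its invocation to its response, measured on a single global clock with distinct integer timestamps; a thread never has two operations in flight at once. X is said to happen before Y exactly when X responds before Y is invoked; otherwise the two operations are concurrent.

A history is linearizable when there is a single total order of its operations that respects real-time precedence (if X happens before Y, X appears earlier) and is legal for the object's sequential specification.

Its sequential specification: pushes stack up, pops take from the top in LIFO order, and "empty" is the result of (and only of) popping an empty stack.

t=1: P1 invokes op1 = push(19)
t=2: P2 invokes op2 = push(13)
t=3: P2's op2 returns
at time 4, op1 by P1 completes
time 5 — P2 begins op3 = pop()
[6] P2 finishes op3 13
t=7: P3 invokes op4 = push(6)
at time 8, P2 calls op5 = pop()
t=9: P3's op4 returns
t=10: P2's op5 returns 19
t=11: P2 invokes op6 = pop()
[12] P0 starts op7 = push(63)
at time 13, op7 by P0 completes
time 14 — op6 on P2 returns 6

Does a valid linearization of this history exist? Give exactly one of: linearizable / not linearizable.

linearizable

one valid linearization: op1, op2, op3, op5, op4, op6, op7
1. op1 push(19), leaving stack <19>
2. op2 push(13), leaving stack <19,13>
3. op3 pop() → 13, leaving stack <19>
4. op5 pop() → 19, leaving stack <>
5. op4 push(6), leaving stack <6>
6. op6 pop() → 6, leaving stack <>
7. op7 push(63), leaving stack <63>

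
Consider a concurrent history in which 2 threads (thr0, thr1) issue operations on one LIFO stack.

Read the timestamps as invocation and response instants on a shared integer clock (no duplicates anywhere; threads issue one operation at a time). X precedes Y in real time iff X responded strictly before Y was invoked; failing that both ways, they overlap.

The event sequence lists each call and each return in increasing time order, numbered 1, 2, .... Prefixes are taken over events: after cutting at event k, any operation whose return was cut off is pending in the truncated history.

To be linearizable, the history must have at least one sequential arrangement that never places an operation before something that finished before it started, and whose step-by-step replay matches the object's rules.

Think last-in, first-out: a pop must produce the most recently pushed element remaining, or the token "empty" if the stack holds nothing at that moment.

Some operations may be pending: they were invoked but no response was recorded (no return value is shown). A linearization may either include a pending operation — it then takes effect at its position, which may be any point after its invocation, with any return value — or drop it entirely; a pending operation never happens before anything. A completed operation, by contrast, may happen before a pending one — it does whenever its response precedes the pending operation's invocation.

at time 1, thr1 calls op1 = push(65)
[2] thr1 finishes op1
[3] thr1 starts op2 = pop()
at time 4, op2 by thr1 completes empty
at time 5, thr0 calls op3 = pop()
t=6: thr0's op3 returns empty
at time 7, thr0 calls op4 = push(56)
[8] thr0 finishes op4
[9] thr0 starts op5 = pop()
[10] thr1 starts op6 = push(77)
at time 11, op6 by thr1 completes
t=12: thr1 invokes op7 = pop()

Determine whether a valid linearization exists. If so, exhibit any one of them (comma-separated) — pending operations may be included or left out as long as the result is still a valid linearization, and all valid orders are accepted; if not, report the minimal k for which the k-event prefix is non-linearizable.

not linearizable — minimal violating prefix: 4 events

through event 3 a valid linearization exists; event 4 (op2 responding at time 4) ends that
a single order respects real time; the 2 completed LIFO stack operations fail replay along it
e.g. op1, op2: illegal at step 2, since op2 pop() → empty cannot apply there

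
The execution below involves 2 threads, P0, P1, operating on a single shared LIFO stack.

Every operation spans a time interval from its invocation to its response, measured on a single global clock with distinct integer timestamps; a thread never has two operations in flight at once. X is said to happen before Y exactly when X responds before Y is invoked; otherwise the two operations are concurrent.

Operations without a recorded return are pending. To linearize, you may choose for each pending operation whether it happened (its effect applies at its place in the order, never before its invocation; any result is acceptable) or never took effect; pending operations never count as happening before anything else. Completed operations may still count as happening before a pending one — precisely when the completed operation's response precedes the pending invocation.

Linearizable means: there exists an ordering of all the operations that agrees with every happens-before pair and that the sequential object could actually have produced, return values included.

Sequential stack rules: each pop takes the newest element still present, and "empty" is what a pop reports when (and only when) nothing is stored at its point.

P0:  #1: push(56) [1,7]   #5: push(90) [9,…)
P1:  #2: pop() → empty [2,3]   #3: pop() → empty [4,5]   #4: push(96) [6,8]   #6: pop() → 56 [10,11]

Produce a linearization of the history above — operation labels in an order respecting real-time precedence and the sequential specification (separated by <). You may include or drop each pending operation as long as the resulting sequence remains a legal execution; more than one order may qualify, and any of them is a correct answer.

step 1: #2 pop() → empty — stack <>
step 2: #3 pop() → empty — stack <>
step 3: #4 push(96) — stack <96>
step 4: #1 push(56) — stack <96,56>
step 5: #6 pop() → 56 — stack <96>

#2 < #3 < #4 < #1 < #6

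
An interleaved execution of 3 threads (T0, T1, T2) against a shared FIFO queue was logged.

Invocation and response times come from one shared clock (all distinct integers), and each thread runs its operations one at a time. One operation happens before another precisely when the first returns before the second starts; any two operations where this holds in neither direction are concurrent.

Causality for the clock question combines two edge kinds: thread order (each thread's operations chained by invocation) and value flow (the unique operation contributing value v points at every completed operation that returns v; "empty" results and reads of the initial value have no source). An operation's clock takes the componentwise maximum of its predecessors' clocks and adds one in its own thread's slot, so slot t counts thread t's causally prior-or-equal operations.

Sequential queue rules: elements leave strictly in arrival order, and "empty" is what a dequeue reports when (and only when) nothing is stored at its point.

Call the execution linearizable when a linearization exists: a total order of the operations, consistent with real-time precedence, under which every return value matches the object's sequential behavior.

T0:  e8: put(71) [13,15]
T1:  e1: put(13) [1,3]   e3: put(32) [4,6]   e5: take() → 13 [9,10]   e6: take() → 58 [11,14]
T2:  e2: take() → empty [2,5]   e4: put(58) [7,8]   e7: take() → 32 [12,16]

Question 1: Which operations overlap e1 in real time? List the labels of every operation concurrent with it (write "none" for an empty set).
e2

concurrent with e1 ([1,3]): every op whose interval crosses 1..3
e2 [2,5]: concurrent
e3 [4,6]: after
e4 [7,8]: after
e5 [9,10]: after
e6 [11,14]: after
e7 [12,16]: after
e8 [13,15]: after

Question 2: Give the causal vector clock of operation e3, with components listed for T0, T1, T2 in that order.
(0, 2, 0)

no predecessors for e2 (invoked 2): T2 increments from zero → (0, 0, 1)
no predecessors for e1 (invoked 1): T1 increments from zero → (0, 1, 0)
no predecessors for e8 (invoked 13): T0 increments from zero → (1, 0, 0)
from VC(e2)=(0, 0, 1), e4 (invoked 7) maxes components and bumps T2 → (0, 0, 2)
from VC(e1)=(0, 1, 0), e3 (invoked 4) maxes components and bumps T1 → (0, 2, 0)
from VC(e1)=(0, 1, 0), VC(e3)=(0, 2, 0), e5 (invoked 9) maxes components and bumps T1 → (0, 3, 0)
from VC(e3)=(0, 2, 0), VC(e4)=(0, 0, 2), e7 (invoked 12) maxes components and bumps T2 → (0, 2, 3)
from VC(e4)=(0, 0, 2), VC(e5)=(0, 3, 0), e6 (invoked 11) maxes components and bumps T1 → (0, 4, 2)
target: VC(e3) = (0, 2, 0)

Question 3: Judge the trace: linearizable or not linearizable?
linearizable

witness order: e2, e1, e3, e4, e5, e7, e6, e8
after step 1 (e2 take() → empty): queue <>
after step 2 (e1 put(13)): queue <13>
after step 3 (e3 put(32)): queue <13,32>
after step 4 (e4 put(58)): queue <13,32,58>
after step 5 (e5 take() → 13): queue <32,58>
after step 6 (e7 take() → 32): queue <58>
after step 7 (e6 take() → 58): queue <>
after step 8 (e8 put(71)): queue <71>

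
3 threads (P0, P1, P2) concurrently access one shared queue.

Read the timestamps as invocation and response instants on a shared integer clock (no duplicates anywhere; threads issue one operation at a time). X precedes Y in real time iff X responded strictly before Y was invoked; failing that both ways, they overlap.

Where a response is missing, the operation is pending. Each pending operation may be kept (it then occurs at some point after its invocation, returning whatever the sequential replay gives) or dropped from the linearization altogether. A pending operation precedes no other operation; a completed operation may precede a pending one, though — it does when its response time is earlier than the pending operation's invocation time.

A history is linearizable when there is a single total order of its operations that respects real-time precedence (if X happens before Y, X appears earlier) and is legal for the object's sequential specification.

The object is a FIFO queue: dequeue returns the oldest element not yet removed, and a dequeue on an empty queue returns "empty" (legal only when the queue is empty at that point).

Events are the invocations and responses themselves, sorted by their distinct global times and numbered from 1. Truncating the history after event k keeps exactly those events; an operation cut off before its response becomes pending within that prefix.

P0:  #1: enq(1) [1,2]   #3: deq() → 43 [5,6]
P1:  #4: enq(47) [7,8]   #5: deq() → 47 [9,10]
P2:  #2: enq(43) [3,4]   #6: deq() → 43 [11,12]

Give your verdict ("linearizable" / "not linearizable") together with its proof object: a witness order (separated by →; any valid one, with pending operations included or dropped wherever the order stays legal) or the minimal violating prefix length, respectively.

already the first 6 events (up to #3's response at time 6) admit no linearization; the first 5 still do
one real-time candidate order over the 3 completed operations — the queue replay rejects it
one such order, #1, #2, #3, breaks at step 3 where #3 deq() → 43 is illegal

not linearizable — minimal violating prefix: 6 events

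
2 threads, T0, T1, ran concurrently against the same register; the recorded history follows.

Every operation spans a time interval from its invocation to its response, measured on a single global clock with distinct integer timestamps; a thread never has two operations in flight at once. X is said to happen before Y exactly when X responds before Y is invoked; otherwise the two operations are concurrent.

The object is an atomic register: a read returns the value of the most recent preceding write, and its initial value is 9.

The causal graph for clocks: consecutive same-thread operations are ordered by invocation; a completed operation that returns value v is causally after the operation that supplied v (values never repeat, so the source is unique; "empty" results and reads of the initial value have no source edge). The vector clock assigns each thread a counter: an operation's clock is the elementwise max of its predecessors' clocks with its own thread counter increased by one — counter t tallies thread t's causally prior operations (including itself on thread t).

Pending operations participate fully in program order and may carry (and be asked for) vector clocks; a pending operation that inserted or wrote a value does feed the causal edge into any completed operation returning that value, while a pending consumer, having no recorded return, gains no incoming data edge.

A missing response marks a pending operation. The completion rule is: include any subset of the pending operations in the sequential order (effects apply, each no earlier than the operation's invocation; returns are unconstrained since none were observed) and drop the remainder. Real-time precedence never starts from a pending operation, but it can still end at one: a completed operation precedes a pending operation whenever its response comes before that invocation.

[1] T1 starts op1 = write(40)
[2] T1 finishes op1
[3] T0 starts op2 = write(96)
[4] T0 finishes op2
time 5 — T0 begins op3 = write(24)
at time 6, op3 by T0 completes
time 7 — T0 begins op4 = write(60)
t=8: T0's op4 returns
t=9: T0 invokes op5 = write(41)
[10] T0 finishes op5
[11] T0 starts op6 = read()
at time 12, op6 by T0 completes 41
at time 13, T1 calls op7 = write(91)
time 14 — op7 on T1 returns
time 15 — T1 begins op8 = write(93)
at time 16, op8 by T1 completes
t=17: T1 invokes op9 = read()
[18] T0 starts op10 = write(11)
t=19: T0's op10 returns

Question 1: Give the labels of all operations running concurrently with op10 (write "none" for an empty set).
Answer: op9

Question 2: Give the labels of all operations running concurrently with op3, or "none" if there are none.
Answer: none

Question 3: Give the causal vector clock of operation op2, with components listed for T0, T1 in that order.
Answer: (1, 0)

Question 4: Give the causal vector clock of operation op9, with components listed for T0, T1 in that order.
Answer: (0, 4)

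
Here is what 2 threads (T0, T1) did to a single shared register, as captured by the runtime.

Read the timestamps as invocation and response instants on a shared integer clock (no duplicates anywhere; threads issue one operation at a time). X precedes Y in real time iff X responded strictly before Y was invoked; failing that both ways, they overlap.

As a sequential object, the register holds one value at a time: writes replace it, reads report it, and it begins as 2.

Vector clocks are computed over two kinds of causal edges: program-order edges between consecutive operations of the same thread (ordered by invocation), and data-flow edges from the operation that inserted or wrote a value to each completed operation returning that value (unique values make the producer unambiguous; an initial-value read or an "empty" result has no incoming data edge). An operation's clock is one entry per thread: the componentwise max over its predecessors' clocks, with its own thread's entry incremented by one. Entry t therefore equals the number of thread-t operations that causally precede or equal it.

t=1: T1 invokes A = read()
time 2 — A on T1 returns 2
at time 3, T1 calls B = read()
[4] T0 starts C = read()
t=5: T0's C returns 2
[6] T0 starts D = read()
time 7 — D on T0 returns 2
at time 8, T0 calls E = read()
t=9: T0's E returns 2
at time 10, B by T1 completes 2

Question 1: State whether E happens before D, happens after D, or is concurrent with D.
E spans [8,9], D spans [6,7]
resp(D)=7 < inv(E)=8

after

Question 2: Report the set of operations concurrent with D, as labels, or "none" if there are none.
D spans [6,7]; an op avoiding the whole window 6..7 is ordered, any other is concurrent
A [1,2]: before
B [3,10]: concurrent
C [4,5]: before
E [8,9]: after

B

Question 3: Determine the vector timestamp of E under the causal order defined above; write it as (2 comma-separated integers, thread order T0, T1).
A, invoked 1, has no incoming edges; only T1's bump applies → (0, 1)
C, invoked 4, has no incoming edges; only T0's bump applies → (1, 0)
VC(B, invoked at 3): max of VC(A)=(0, 1), then +1 on thread T1 → (0, 2)
VC(D, invoked at 6): max of VC(C)=(1, 0), then +1 on thread T0 → (2, 0)
VC(E, invoked at 8): max of VC(D)=(2, 0), then +1 on thread T0 → (3, 0)
target: VC(E) = (3, 0)

(3, 0)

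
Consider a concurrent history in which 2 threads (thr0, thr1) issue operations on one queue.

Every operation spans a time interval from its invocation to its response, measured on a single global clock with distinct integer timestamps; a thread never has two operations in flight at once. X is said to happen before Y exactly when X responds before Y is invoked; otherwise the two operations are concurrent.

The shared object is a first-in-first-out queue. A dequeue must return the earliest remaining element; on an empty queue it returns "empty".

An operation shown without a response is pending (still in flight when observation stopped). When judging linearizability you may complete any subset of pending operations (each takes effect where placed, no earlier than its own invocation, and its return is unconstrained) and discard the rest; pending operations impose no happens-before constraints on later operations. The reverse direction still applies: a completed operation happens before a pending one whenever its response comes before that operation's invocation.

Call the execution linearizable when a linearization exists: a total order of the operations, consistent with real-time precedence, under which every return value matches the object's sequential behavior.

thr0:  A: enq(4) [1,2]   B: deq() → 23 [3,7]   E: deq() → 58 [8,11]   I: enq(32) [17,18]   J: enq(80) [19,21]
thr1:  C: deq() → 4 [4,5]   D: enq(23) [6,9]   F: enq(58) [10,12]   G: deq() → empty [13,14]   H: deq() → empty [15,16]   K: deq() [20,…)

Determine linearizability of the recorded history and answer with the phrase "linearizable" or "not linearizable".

one valid linearization: A, C, D, B, F, E, G, H, I, J
1. A enq(4), leaving queue <4>
2. C deq() → 4, leaving queue <>
3. D enq(23), leaving queue <23>
4. B deq() → 23, leaving queue <>
5. F enq(58), leaving queue <58>
6. E deq() → 58, leaving queue <>
7. G deq() → empty, leaving queue <>
8. H deq() → empty, leaving queue <>
9. I enq(32), leaving queue <32>
10. J enq(80), leaving queue <32,80>

linearizable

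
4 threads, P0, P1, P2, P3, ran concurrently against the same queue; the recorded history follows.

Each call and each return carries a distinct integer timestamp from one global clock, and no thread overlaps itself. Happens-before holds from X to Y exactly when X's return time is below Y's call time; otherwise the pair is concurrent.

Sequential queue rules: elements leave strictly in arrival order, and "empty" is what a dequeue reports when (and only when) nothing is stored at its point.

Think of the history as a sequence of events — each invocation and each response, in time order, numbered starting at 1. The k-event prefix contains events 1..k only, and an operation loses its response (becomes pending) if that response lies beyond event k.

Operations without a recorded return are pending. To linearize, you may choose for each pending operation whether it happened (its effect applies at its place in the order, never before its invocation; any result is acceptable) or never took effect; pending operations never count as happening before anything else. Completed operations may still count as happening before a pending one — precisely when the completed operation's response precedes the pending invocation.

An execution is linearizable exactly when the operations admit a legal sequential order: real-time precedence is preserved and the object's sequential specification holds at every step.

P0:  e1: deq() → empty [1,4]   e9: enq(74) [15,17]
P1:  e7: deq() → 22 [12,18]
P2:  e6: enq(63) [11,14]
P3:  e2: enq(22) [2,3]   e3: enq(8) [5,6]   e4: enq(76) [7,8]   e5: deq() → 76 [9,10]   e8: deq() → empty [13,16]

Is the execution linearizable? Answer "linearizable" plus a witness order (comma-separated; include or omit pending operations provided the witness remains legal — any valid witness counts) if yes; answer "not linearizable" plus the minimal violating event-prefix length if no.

not linearizable — minimal violating prefix: 10 events

through event 9 a valid linearization exists; event 10 (e5 responding at time 10) ends that
checked exhaustively: 2 real-time-consistent orders of 5 completed operations, zero legal queue replays
for example e1, e2, e3, e4, e5 fails at step 5: e5 deq() → 76 is not legal there
for example e2, e1, e3, e4, e5 fails at step 2: e1 deq() → empty is not legal there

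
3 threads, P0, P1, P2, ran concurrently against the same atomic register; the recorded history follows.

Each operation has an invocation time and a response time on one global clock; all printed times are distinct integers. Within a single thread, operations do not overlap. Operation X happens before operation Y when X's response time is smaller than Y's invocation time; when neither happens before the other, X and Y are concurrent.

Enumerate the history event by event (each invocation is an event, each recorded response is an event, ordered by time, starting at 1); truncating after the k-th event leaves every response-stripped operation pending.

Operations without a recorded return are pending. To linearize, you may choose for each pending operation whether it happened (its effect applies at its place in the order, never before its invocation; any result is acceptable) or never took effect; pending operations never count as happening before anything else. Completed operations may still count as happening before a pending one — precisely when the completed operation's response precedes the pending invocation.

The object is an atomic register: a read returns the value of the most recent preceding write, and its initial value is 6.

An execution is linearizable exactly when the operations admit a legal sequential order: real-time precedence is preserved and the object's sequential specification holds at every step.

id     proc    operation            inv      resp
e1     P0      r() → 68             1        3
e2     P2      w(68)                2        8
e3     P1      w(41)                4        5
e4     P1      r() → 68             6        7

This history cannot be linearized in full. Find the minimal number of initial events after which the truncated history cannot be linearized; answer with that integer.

a valid linearization of events 1..6 exists, for instance e2, e1, e3:
step 1: e2 w(68) (pending, included) — value 68
step 2: e1 r() → 68 — value 68
step 3: e3 w(41) — value 41
include event 7 — e4 responding at 7 — and every candidate order breaks
no escape via the 1 pending operation (e2): every completion choice fails
one such order, e1, e3, e4 (pending dropped), breaks at step 1 where e1 r() → 68 is illegal

7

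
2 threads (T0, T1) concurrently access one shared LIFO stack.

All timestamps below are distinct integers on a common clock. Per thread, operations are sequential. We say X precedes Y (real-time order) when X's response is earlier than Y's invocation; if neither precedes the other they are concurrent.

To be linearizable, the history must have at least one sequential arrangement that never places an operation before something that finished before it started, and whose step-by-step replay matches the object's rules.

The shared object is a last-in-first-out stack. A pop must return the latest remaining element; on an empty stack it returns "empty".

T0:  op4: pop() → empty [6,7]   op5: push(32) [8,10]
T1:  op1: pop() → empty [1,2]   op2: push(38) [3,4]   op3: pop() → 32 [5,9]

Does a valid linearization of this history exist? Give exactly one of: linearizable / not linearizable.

not linearizable

cut after 8 events: linearizable; cut after 9 events (op3 responds, time 9): not linearizable
the 4 completed operations admit 2 real-time orders; each fails the LIFO stack replay
no completion choice of the 1 pending operation (op5) rescues it — every subset was tried
sample order op1, op2, op3, op4 (pending dropped) stalls at step 3 — op3 pop() → 32 has no legal effect
sample order op1, op2, op4, op3 (pending dropped) stalls at step 3 — op4 pop() → empty has no legal effect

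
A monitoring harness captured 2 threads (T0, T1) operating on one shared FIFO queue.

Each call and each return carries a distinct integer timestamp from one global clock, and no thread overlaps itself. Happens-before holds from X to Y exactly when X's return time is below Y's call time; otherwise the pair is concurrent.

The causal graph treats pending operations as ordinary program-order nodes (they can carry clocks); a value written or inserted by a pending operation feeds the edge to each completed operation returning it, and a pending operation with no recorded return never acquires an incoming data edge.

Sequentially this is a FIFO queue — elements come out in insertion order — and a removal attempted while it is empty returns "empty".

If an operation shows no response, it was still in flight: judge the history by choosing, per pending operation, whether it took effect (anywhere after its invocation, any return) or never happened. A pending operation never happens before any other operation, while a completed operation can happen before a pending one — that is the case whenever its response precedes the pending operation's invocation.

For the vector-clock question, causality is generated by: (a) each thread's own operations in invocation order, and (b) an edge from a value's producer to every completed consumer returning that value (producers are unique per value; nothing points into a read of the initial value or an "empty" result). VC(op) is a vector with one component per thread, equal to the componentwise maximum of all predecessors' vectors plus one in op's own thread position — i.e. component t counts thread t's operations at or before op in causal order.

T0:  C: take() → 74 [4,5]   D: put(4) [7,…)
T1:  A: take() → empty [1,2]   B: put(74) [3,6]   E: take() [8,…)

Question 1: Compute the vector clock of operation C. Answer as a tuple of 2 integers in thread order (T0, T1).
Answer: (1, 2)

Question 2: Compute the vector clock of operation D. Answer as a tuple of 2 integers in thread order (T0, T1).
Answer: (2, 2)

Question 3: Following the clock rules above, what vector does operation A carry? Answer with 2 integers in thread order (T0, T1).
Answer: (0, 1)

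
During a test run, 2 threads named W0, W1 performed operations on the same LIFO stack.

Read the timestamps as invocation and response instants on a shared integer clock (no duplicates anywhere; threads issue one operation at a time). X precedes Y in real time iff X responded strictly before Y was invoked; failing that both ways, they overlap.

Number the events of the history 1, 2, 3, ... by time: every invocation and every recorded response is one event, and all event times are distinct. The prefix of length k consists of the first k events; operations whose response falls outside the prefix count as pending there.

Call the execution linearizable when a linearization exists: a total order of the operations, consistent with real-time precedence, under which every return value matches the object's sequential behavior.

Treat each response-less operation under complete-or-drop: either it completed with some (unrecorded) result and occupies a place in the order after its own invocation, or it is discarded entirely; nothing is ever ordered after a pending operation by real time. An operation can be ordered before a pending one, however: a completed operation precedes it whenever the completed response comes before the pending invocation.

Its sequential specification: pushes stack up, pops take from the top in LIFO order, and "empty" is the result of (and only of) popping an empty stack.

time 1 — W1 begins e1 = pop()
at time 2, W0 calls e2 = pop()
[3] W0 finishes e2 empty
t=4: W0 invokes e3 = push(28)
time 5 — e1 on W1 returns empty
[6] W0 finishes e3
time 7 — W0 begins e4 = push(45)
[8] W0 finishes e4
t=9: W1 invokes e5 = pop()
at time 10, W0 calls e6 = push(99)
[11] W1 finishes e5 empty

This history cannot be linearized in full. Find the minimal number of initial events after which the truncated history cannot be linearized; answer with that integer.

11

a valid linearization of events 1..10 exists, for instance e1, e2, e3, e4:
step 1: e1 pop() → empty — stack <>
step 2: e2 pop() → empty — stack <>
step 3: e3 push(28) — stack <28>
step 4: e4 push(45) — stack <28,45>
include event 11 — e5 responding at 11 — and every candidate order breaks
include/drop combinations of the 1 pending operation (e6) were all tried; none helps
take e1, e2, e3, e4, e5 (pending dropped): step 5 already fails, because e5 pop() → empty cannot occur there
take e2, e1, e3, e4, e5 (pending dropped): step 5 already fails, because e5 pop() → empty cannot occur there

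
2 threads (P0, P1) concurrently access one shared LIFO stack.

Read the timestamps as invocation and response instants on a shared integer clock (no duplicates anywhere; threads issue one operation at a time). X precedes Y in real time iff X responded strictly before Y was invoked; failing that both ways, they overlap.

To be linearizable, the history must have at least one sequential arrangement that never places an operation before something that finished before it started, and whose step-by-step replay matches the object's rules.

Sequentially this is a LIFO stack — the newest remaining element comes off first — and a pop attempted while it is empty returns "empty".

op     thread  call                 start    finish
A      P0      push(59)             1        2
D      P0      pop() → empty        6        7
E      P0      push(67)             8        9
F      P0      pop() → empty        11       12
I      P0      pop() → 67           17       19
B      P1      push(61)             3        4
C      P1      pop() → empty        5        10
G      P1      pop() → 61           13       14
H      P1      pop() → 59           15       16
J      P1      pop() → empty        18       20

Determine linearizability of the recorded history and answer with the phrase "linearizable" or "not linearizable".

events 1..6 are fine; event 7 — the response of D at time 7 — makes the prefix non-linearizable
one real-time candidate order over the 3 completed operations — the LIFO stack replay rejects it
including or dropping the 1 pending operation (C) in any combination fails
take A, B, D (pending dropped): step 3 already fails, because D pop() → empty cannot occur there

not linearizable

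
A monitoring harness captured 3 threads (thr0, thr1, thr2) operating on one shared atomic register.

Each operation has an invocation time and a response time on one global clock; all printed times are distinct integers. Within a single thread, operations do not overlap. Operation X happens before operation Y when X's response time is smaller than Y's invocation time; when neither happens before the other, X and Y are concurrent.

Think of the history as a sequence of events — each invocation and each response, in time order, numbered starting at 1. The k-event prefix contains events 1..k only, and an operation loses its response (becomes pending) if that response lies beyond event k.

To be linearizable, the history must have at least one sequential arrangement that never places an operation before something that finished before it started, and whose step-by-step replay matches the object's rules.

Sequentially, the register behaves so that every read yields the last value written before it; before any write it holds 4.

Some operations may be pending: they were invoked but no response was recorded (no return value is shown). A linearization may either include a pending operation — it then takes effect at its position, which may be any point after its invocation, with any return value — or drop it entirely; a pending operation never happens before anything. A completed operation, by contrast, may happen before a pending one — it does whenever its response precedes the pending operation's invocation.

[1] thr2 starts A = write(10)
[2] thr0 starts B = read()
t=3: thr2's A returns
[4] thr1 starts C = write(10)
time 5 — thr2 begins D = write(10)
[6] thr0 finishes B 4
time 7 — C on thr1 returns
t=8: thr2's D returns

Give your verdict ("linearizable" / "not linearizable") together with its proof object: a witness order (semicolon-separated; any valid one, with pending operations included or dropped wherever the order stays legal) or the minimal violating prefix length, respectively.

step 1: B read() → 4 — value 4
step 2: A write(10) — value 10
step 3: C write(10) — value 10
step 4: D write(10) — value 10

linearizable — witness: B; A; C; D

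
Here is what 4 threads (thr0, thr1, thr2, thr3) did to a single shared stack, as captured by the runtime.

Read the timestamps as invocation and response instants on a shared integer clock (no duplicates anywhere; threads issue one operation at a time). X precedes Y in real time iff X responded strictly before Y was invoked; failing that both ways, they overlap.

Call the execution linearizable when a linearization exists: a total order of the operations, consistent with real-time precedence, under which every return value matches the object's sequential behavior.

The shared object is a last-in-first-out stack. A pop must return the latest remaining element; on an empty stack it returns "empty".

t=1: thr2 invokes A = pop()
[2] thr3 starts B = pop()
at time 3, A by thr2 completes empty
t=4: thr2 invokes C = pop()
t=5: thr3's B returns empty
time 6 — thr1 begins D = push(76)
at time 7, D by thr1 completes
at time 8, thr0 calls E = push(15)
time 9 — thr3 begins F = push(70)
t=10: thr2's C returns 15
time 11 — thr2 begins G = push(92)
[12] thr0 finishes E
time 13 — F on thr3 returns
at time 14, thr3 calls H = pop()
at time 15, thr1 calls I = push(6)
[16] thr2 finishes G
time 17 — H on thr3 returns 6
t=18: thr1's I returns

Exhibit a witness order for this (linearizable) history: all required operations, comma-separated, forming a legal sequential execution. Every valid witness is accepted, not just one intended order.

after step 1 (A pop() → empty): stack <>
after step 2 (B pop() → empty): stack <>
after step 3 (D push(76)): stack <76>
after step 4 (E push(15)): stack <76,15>
after step 5 (C pop() → 15): stack <76>
after step 6 (F push(70)): stack <76,70>
after step 7 (G push(92)): stack <76,70,92>
after step 8 (I push(6)): stack <76,70,92,6>
after step 9 (H pop() → 6): stack <76,70,92>

A, B, D, E, C, F, G, I, H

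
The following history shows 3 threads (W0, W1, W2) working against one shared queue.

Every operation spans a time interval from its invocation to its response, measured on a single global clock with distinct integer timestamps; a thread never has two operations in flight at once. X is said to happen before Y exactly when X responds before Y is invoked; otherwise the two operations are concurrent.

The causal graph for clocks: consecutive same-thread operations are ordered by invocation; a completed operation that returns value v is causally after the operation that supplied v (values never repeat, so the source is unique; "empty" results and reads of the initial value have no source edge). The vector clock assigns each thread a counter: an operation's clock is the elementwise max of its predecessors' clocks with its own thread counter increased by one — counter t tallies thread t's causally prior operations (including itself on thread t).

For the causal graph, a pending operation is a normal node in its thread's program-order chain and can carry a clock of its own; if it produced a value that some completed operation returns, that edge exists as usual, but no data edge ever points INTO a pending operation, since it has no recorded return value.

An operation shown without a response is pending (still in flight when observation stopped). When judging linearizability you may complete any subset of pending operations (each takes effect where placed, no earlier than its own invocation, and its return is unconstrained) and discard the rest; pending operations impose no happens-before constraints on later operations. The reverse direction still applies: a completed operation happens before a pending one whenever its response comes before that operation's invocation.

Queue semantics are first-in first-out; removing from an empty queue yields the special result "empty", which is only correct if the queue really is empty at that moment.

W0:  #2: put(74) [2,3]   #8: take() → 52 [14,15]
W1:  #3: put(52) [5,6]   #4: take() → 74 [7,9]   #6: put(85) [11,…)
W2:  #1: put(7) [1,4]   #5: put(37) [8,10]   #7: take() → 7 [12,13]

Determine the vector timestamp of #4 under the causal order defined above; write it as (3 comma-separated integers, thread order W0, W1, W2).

#1 (invocation 1): nothing precedes it; W2's component alone gives (0, 0, 1)
#3 (invocation 5): nothing precedes it; W1's component alone gives (0, 1, 0)
#2 (invocation 2): nothing precedes it; W0's component alone gives (1, 0, 0)
#5 (invocation 8): componentwise max over VC(#1)=(0, 0, 1), +1 at W2, giving (0, 0, 2)
#7 (invocation 12): componentwise max over VC(#1)=(0, 0, 1), VC(#5)=(0, 0, 2), +1 at W2, giving (0, 0, 3)
#4 (invocation 7): componentwise max over VC(#2)=(1, 0, 0), VC(#3)=(0, 1, 0), +1 at W1, giving (1, 2, 0)
#8 (invocation 14): componentwise max over VC(#2)=(1, 0, 0), VC(#3)=(0, 1, 0), +1 at W0, giving (2, 1, 0)
#6 (invocation 11): componentwise max over VC(#4)=(1, 2, 0), +1 at W1, giving (1, 3, 0)
target: VC(#4) = (1, 2, 0)

(1, 2, 0)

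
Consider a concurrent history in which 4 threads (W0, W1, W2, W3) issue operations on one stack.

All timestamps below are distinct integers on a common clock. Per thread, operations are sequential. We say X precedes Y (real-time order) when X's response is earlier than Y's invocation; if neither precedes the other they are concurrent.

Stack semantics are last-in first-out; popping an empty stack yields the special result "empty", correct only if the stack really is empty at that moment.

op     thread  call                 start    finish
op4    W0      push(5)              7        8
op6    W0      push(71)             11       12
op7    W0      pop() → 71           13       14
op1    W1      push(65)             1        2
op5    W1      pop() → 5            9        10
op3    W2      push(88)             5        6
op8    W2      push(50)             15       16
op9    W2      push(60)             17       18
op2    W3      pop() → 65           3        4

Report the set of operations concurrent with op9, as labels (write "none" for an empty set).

none

op9 spans [17,18]: anything still running between times 17 and 18 counts as concurrent
op1 [1,2]: before
op2 [3,4]: before
op3 [5,6]: before
op4 [7,8]: before
op5 [9,10]: before
op6 [11,12]: before
op7 [13,14]: before
op8 [15,16]: before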